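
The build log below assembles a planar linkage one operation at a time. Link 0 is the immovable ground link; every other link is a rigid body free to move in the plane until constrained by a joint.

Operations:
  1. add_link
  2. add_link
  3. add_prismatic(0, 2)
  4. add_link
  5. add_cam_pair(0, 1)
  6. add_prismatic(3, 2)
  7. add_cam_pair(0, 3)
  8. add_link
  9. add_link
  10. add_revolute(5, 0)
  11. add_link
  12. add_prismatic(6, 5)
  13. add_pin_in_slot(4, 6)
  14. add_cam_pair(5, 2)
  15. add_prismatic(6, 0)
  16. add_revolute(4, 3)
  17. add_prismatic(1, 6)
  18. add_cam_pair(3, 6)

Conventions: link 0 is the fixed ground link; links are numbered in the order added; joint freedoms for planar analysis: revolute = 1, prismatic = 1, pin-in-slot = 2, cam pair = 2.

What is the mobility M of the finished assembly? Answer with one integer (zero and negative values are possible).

L=1 J1=0 J2=0
add link → L=2 J1=0 J2=0
add link → L=3 J1=0 J2=0
P@0,2 dof=1 J1 → L=3 J1=1 J2=0
add link → L=4 J1=1 J2=0
C@0,1 dof=2 J2 → L=4 J1=1 J2=1
P@3,2 dof=1 J1 → L=4 J1=2 J2=1
C@0,3 dof=2 J2 → L=4 J1=2 J2=2
add link → L=5 J1=2 J2=2
add link → L=6 J1=2 J2=2
R@5,0 dof=1 J1 → L=6 J1=3 J2=2
add link → L=7 J1=3 J2=2
P@6,5 dof=1 J1 → L=7 J1=4 J2=2
PS@4,6 dof=2 J2 → L=7 J1=4 J2=3
C@5,2 dof=2 J2 → L=7 J1=4 J2=4
P@6,0 dof=1 J1 → L=7 J1=5 J2=4
R@4,3 dof=1 J1 → L=7 J1=6 J2=4
P@1,6 dof=1 J1 → L=7 J1=7 J2=4
C@3,6 dof=2 J2 → L=7 J1=7 J2=5
M=3(L−1)−2J1−J2=3·6−2·7−5=-1

M = -1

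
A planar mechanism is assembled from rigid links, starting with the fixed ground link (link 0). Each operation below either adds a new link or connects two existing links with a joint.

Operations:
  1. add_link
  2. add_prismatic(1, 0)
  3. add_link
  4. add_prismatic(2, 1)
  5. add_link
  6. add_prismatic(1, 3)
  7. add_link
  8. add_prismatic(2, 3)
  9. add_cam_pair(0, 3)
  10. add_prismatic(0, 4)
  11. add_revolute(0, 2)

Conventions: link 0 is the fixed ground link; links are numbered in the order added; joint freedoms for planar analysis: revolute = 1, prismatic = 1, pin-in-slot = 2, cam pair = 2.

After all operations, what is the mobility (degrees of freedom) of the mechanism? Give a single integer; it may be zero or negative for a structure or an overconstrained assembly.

ground; <1,0,0>
#1 <2,0,0>
P:1↔0 J1 <2,1,0>
#2 <3,1,0>
P:2↔1 J1 <3,2,0>
#3 <4,2,0>
P:1↔3 J1 <4,3,0>
#4 <5,3,0>
P:2↔3 J1 <5,4,0>
C:0↔3 J2 <5,4,1>
P:0↔4 J1 <5,5,1>
R:0↔2 J1 <5,6,1>
3×4 − 2×6 − 1×1 = -1

M = -1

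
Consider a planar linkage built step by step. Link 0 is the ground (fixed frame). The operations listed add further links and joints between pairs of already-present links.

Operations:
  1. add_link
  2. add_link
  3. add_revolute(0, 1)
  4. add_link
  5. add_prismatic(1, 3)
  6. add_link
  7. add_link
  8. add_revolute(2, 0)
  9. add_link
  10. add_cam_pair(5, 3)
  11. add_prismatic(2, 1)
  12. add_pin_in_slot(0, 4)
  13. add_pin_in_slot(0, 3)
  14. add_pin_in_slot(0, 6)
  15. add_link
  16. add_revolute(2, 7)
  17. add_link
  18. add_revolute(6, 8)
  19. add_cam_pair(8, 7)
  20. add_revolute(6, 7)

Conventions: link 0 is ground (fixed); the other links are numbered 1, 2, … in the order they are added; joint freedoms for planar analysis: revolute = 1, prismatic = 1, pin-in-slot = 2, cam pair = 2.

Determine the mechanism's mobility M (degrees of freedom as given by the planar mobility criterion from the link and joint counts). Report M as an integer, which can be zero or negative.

L=1 J1=0 J2=0
add link → L=2 J1=0 J2=0
add link → L=3 J1=0 J2=0
R@0,1 dof=1 J1 → L=3 J1=1 J2=0
add link → L=4 J1=1 J2=0
P@1,3 dof=1 J1 → L=4 J1=2 J2=0
add link → L=5 J1=2 J2=0
add link → L=6 J1=2 J2=0
R@2,0 dof=1 J1 → L=6 J1=3 J2=0
add link → L=7 J1=3 J2=0
C@5,3 dof=2 J2 → L=7 J1=3 J2=1
P@2,1 dof=1 J1 → L=7 J1=4 J2=1
PS@0,4 dof=2 J2 → L=7 J1=4 J2=2
PS@0,3 dof=2 J2 → L=7 J1=4 J2=3
PS@0,6 dof=2 J2 → L=7 J1=4 J2=4
add link → L=8 J1=4 J2=4
R@2,7 dof=1 J1 → L=8 J1=5 J2=4
add link → L=9 J1=5 J2=4
R@6,8 dof=1 J1 → L=9 J1=6 J2=4
C@8,7 dof=2 J2 → L=9 J1=6 J2=5
R@6,7 dof=1 J1 → L=9 J1=7 J2=5
M=3(L−1)−2J1−J2=3·8−2·7−5=5

M = 5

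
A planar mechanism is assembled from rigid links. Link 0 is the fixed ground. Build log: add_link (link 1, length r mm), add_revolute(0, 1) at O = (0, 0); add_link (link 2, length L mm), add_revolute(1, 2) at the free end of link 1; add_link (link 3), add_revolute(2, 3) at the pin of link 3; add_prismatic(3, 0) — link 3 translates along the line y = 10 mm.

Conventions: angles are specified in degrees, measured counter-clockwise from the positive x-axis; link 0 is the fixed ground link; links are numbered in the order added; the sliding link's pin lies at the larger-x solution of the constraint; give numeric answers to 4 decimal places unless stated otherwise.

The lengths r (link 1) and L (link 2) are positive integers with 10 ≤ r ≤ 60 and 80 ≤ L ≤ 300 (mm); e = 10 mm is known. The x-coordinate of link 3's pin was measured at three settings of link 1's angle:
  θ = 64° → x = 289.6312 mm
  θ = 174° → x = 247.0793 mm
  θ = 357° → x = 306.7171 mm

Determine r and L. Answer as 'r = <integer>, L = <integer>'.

constraint per measurement: (x − r cos θ)² + (r sin θ − e)² = L²
subtracting the θ₁ and θ₂ equations cancels the r² and L² terms:
r = (x₁² − x₂²) / (2[(x₁cos θ₁ + e sin θ₁) − (x₂cos θ₂ + e sin θ₂)]) = 30.0000 → r = 30
L² = (x₁ − r cos θ₁)² + (r sin θ₁ − e)² = 76728.9979 → L = 277.0000 → L = 277
check at θ₃=357°: x = 306.7171 (printed 306.7171) ✓

r = 30, L = 277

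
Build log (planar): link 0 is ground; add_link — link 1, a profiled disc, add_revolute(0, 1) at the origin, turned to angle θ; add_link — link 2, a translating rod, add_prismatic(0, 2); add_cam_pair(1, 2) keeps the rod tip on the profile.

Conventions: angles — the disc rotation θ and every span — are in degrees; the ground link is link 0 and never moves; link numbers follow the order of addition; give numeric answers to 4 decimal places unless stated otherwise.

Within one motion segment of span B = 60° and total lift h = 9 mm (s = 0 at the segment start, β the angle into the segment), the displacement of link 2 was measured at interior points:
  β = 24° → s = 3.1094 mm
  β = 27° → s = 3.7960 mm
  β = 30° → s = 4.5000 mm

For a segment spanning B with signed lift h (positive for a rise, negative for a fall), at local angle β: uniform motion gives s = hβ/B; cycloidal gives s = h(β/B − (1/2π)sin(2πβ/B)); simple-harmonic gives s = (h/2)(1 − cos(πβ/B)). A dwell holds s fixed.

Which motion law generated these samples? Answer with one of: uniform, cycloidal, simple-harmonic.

candidates at β/B = r: uniform s = h·r (linear in β); cycloidal s = h·(r − sin(2πr)/(2π)); simple-harmonic s = (h/2)(1 − cos(πr))
β=24°: printed 3.1094 | uniform 3.6000, cycloidal 2.7581, simple-harmonic 3.1094
β=27°: printed 3.7960 | uniform 4.0500, cycloidal 3.6074, simple-harmonic 3.7960
β=30°: printed 4.5000 | uniform 4.5000, cycloidal 4.5000, simple-harmonic 4.5000
only one law matches every sample → simple-harmonic

simple-harmonic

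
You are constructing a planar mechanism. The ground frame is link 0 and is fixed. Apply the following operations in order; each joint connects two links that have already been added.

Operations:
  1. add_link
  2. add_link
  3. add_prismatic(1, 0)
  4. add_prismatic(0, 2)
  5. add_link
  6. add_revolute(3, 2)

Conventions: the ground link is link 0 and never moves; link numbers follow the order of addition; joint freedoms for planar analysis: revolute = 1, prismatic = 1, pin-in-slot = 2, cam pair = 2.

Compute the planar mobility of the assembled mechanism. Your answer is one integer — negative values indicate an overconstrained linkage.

L=1 J1=0 J2=0
add link → L=2 J1=0 J2=0
add link → L=3 J1=0 J2=0
P@1,0 dof=1 J1 → L=3 J1=1 J2=0
P@0,2 dof=1 J1 → L=3 J1=2 J2=0
add link → L=4 J1=2 J2=0
R@3,2 dof=1 J1 → L=4 J1=3 J2=0
M=3(L−1)−2J1−J2=3·3−2·3−0=3

M = 3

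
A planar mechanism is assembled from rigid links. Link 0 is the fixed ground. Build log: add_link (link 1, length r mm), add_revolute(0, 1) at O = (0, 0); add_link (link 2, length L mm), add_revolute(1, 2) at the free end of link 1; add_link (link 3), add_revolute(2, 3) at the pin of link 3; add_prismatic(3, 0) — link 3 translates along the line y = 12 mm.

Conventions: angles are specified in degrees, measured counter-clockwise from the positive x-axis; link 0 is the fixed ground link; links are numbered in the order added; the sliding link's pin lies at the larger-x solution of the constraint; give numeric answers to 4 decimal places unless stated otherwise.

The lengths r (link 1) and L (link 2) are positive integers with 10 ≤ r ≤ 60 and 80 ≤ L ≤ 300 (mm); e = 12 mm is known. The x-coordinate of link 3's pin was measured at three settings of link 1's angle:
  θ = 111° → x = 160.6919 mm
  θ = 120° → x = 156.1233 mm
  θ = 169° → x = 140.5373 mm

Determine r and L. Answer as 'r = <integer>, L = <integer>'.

constraint per measurement: (x − r cos θ)² + (r sin θ − e)² = L²
subtracting the θ₁ and θ₂ equations cancels the r² and L² terms:
r = (x₁² − x₂²) / (2[(x₁cos θ₁ + e sin θ₁) − (x₂cos θ₂ + e sin θ₂)]) = 33.9997 → r = 34
L² = (x₁ − r cos θ₁)² + (r sin θ₁ − e)² = 30275.9893 → L = 174.0000 → L = 174
check at θ₃=169°: x = 140.5373 (printed 140.5373) ✓

r = 34, L = 174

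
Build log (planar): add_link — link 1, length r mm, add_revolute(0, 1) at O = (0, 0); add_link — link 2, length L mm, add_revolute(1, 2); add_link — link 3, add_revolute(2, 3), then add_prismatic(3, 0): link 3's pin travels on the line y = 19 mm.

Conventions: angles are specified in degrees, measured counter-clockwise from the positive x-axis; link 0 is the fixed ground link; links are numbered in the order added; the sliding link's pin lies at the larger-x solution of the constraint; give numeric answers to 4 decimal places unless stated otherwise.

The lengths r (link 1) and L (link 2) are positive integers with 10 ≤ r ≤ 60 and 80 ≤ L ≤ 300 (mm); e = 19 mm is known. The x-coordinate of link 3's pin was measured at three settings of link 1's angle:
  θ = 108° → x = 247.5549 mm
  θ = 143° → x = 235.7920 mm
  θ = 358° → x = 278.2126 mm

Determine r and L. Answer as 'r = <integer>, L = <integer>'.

constraint per measurement: (x − r cos θ)² + (r sin θ − e)² = L²
subtracting the θ₁ and θ₂ equations cancels the r² and L² terms:
r = (x₁² − x₂²) / (2[(x₁cos θ₁ + e sin θ₁) − (x₂cos θ₂ + e sin θ₂)]) = 24.0001 → r = 24
L² = (x₁ − r cos θ₁)² + (r sin θ₁ − e)² = 65025.0012 → L = 255.0000 → L = 255
check at θ₃=358°: x = 278.2126 (printed 278.2126) ✓

r = 24, L = 255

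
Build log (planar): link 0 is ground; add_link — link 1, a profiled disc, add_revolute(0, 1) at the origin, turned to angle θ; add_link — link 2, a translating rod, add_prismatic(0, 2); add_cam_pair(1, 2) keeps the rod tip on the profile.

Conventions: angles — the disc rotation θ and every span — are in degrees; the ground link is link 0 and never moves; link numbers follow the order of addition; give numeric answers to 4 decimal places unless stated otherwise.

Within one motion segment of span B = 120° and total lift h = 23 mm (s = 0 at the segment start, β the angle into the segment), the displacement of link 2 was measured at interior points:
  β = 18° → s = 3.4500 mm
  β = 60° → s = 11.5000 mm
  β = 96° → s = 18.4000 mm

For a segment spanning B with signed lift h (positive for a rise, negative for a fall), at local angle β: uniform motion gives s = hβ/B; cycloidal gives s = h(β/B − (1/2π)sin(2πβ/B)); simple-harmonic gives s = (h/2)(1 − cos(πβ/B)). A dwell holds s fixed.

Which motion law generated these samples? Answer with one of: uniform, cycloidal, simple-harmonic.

candidates at β/B = r: uniform s = h·r (linear in β); cycloidal s = h·(r − sin(2πr)/(2π)); simple-harmonic s = (h/2)(1 − cos(πr))
β=18°: printed 3.4500 | uniform 3.4500, cycloidal 0.4885, simple-harmonic 1.2534
β=60°: printed 11.5000 | uniform 11.5000, cycloidal 11.5000, simple-harmonic 11.5000
β=96°: printed 18.4000 | uniform 18.4000, cycloidal 21.8814, simple-harmonic 20.8037
only one law matches every sample → uniform

uniform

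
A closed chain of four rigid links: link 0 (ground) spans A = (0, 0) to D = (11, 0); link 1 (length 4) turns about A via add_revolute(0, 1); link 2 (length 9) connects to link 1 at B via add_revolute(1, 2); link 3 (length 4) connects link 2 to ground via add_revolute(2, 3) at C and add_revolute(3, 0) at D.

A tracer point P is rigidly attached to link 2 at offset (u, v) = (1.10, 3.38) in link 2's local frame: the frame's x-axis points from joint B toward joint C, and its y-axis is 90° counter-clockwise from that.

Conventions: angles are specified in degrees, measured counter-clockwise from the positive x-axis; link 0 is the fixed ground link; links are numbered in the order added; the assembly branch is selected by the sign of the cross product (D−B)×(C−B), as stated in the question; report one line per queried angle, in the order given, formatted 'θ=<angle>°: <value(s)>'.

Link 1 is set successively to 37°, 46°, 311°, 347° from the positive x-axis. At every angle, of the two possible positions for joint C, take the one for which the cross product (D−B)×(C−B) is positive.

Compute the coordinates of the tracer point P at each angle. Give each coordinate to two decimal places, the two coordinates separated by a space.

A=(0,0), D=(11.00,0)
θ=37°: B = A + 4.00·(cos37°, sin37°) = (3.1945, 2.4073)
θ=37°: |BD| = 8.1682
θ=37°: circle(B,9.00) ∩ circle(D,4.00): a=8.0629, h=3.9986
θ=37°:   candidates: C₊=(12.0778,3.8521) cross=32.662; C₋=(9.7210,-3.7900) cross=-32.662
θ=37°:   branch + wants cross > 0 → take C=(12.0778,3.8521) (cross=32.662)
θ=37°: ex = (C−B)/|BC| = (0.9870,0.1605); ey = (-0.1605,0.9870)
θ=37°: P = B + 1.10·ex + 3.38·ey = (3.7377,5.9200)
θ=46°: B = A + 4.00·(cos46°, sin46°) = (2.7786, 2.8774)
θ=46°: |BD| = 8.7103
θ=46°: circle(B,9.00) ∩ circle(D,4.00): a=8.0864, h=3.9510
θ=46°:   candidates: C₊=(11.7162,3.9354) cross=34.415; C₋=(9.1059,-3.5231) cross=-34.415
θ=46°:   branch + wants cross > 0 → take C=(11.7162,3.9354) (cross=34.415)
θ=46°: ex = (C−B)/|BC| = (0.9931,0.1176); ey = (-0.1176,0.9931)
θ=46°: P = B + 1.10·ex + 3.38·ey = (3.4737,6.3632)
θ=311°: B = A + 4.00·(cos311°, sin311°) = (2.6242, -3.0188)
θ=311°: |BD| = 8.9032
θ=311°: circle(B,9.00) ∩ circle(D,4.00): a=8.1020, h=3.9189
θ=311°:   candidates: C₊=(8.9174,3.4151) cross=34.891; C₋=(11.5751,-3.9584) cross=-34.891
θ=311°:   branch + wants cross > 0 → take C=(8.9174,3.4151) (cross=34.891)
θ=311°: ex = (C−B)/|BC| = (0.6992,0.7149); ey = (-0.7149,0.6992)
θ=311°: P = B + 1.10·ex + 3.38·ey = (0.9771,0.1310)
θ=347°: B = A + 4.00·(cos347°, sin347°) = (3.8975, -0.8998)
θ=347°: |BD| = 7.1593
θ=347°: circle(B,9.00) ∩ circle(D,4.00): a=8.1192, h=3.8831
θ=347°:   candidates: C₊=(11.4643,3.9730) cross=27.800; C₋=(12.4403,-3.7317) cross=-27.800
θ=347°:   branch + wants cross > 0 → take C=(11.4643,3.9730) (cross=27.800)
θ=347°: ex = (C−B)/|BC| = (0.8408,0.5414); ey = (-0.5414,0.8408)
θ=347°: P = B + 1.10·ex + 3.38·ey = (2.9923,2.5375)

θ=37°: 3.74 5.92
θ=46°: 3.47 6.36
θ=311°: 0.98 0.13
θ=347°: 2.99 2.54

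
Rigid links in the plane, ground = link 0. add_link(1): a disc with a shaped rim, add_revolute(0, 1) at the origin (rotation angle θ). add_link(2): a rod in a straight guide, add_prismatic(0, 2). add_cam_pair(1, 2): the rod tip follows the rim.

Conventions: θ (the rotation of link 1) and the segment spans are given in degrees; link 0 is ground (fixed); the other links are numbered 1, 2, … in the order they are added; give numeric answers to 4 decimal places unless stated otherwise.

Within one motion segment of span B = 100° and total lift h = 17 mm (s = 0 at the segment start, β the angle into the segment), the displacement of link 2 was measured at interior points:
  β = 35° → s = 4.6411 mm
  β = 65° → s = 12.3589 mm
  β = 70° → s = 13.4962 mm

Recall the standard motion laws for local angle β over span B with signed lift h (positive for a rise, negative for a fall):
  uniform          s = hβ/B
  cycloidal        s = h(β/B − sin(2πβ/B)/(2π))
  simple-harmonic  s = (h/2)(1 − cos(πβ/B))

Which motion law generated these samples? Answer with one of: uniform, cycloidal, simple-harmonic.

candidates at β/B = r: uniform s = h·r (linear in β); cycloidal s = h·(r − sin(2πr)/(2π)); simple-harmonic s = (h/2)(1 − cos(πr))
β=35°: printed 4.6411 | uniform 5.9500, cycloidal 3.7611, simple-harmonic 4.6411
β=65°: printed 12.3589 | uniform 11.0500, cycloidal 13.2389, simple-harmonic 12.3589
β=70°: printed 13.4962 | uniform 11.9000, cycloidal 14.4732, simple-harmonic 13.4962
only one law matches every sample → simple-harmonic

simple-harmonic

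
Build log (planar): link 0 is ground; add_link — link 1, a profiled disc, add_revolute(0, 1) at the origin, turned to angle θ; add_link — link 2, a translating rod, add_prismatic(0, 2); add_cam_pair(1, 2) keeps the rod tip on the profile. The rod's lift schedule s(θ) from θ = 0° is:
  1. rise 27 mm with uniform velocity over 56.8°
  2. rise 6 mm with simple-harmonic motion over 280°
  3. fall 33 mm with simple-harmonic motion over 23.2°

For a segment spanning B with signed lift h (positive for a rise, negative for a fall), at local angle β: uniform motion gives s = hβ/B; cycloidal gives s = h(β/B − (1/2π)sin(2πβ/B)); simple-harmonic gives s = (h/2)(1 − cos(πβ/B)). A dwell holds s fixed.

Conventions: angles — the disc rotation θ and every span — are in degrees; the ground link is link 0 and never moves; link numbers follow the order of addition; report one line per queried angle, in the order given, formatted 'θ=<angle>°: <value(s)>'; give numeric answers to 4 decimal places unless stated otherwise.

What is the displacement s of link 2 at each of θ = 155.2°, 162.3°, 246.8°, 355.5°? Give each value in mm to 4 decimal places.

seg 1 [0°–56.8°] uniform, h=27: full span → s += 27 → s = 27.0000
seg 2 [56.8°–336.8°] simple-harmonic, h=6: θ=155.2° here. β=98.4, B=280. 6/2·(1 − cos(π·0.3514)) = 1.6500 → s = 28.6500
seg 2 [56.8°–336.8°] simple-harmonic, h=6: θ=162.3° here. β=105.5, B=280. 6/2·(1 − cos(π·0.3768)) = 1.8675 → s = 28.8675
seg 2 [56.8°–336.8°] simple-harmonic, h=6: θ=246.8° here. β=190, B=280. 6/2·(1 − cos(π·0.6786)) = 4.5961 → s = 31.5961
seg 2 [56.8°–336.8°] simple-harmonic, h=6: full span → s += 6 → s = 33.0000
seg 3 [336.8°–360°] simple-harmonic, h=-33: θ=355.5° here. β=18.7, B=23.2. -33/2·(1 − cos(π·0.8060)) = -30.0302 → s = 2.9698

θ=155.2°: 28.6500
θ=162.3°: 28.8675
θ=246.8°: 31.5961
θ=355.5°: 2.9698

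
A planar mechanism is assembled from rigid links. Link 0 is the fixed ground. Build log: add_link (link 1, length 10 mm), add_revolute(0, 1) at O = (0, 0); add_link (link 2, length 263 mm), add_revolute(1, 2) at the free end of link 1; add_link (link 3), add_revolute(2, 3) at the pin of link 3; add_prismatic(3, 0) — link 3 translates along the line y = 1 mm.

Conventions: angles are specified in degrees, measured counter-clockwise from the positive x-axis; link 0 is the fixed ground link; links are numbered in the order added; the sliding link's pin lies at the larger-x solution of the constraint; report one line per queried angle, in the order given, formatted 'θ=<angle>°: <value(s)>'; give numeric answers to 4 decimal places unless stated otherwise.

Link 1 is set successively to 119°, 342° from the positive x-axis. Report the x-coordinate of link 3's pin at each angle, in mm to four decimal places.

geometry: r = 10 mm, L = 263 mm, e = 1 mm
θ=119°: crank pin P = (r cos θ, r sin θ) = (-4.848096, 8.746197)
θ=119°: h = r sin θ − e = 8.746197 − 1 = 7.746197
θ=119°: x = r cos θ + √(L² − h²) = -4.848096 + 262.885900 = 258.037804
θ=342°: crank pin P = (r cos θ, r sin θ) = (9.510565, -3.090170)
θ=342°: h = r sin θ − e = -3.090170 − 1 = -4.090170
θ=342°: x = r cos θ + √(L² − h²) = 9.510565 + 262.968193 = 272.478758

θ=119°: 258.0378
θ=342°: 272.4788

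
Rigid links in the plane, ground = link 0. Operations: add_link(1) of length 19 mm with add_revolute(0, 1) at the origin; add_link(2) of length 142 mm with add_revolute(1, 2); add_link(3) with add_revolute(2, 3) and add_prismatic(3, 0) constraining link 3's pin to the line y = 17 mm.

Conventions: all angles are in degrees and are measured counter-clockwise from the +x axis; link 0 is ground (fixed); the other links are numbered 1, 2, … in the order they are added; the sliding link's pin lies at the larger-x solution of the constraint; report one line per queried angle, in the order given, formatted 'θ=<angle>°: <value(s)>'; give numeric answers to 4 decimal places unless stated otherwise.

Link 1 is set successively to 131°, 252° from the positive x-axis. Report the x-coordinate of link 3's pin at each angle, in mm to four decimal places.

geometry: r = 19 mm, L = 142 mm, e = 17 mm
θ=131°: crank pin P = (r cos θ, r sin θ) = (-12.465122, 14.339482)
θ=131°: h = r sin θ − e = 14.339482 − 17 = -2.660518
θ=131°: x = r cos θ + √(L² − h²) = -12.465122 + 141.975074 = 129.509952
θ=252°: crank pin P = (r cos θ, r sin θ) = (-5.871323, -18.070074)
θ=252°: h = r sin θ − e = -18.070074 − 17 = -35.070074
θ=252°: x = r cos θ + √(L² − h²) = -5.871323 + 137.601199 = 131.729876

θ=131°: 129.5100
θ=252°: 131.7299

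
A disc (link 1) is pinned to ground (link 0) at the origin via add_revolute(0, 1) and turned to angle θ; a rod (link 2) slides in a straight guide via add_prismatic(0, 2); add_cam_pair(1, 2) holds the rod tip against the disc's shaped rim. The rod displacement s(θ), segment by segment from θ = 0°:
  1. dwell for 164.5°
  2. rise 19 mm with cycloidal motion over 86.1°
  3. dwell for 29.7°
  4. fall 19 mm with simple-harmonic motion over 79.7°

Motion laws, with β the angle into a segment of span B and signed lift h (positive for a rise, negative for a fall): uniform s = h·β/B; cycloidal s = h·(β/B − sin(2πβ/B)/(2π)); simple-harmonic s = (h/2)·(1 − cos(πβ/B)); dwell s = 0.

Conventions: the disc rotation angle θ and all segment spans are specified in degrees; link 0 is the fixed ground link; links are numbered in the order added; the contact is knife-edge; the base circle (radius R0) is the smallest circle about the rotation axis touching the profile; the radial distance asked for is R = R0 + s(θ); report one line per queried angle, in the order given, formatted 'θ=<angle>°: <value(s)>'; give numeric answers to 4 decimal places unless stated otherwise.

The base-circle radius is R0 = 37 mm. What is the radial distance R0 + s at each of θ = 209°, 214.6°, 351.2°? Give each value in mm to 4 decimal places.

segment 1 (0° to 164.5°, dwell): s unchanged at 0.0000
θ = 209° falls in segment 2 (164.5° to 250.6°, cycloidal, h = 19): β = 209 − 164.5 = 44.5°, B = 86.1°; Δs = 19·(0.5168 − sin(2π·0.5168)/(2π)) = 10.1394; s = 0.0000 + 10.1394 = 10.1394
θ = 214.6° falls in segment 2 (164.5° to 250.6°, cycloidal, h = 19): β = 214.6 − 164.5 = 50.1°, B = 86.1°; Δs = 19·(0.5819 − sin(2π·0.5819)/(2π)) = 12.5438; s = 0.0000 + 12.5438 = 12.5438
segment 2 (164.5° to 250.6°, cycloidal, h = 19) is passed completely: s = 0.0000 + (19) = 19.0000
segment 3 (250.6° to 280.3°, dwell): s unchanged at 19.0000
θ = 351.2° falls in segment 4 (280.3° to 360°, simple-harmonic, h = -19): β = 351.2 − 280.3 = 70.9°, B = 79.7°; Δs = -19/2·(1 − cos(π·0.8896)) = -18.4342; s = 19.0000 − 18.4342 = 0.5658
θ=209°: R = R0 + s = 37 + 10.1394 = 47.1394
θ=214.6°: R = R0 + s = 37 + 12.5438 = 49.5438
θ=351.2°: R = R0 + s = 37 + 0.5658 = 37.5658

θ=209°: 47.1394
θ=214.6°: 49.5438
θ=351.2°: 37.5658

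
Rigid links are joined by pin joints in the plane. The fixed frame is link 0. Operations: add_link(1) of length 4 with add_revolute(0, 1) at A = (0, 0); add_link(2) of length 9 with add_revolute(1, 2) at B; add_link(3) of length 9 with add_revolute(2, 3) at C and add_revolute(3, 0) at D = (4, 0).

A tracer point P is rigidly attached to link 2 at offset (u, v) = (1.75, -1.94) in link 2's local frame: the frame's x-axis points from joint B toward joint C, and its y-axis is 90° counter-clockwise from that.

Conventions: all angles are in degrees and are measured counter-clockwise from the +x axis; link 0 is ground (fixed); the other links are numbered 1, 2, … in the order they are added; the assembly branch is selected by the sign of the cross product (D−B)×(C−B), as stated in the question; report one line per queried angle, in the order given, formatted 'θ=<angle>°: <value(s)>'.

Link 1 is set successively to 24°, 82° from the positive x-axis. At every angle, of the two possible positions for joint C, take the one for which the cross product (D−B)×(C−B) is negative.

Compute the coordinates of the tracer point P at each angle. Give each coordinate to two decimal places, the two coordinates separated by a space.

A=(0,0), D=(4.00,0)
θ=24°: B = A + 4.00·(cos24°, sin24°) = (3.6542, 1.6269)
θ=24°: |BD| = 1.6633
θ=24°: circle(B,9.00) ∩ circle(D,9.00): a=0.8316, h=8.9615
θ=24°:   candidates: C₊=(12.5928,2.6767) cross=14.906; C₋=(-4.9386,-1.0497) cross=-14.906
θ=24°:   branch - wants cross < 0 → take C=(-4.9386,-1.0497) (cross=-14.906)
θ=24°: ex = (C−B)/|BC| = (-0.9548,-0.2974); ey = (0.2974,-0.9548)
θ=24°: P = B + 1.75·ex + -1.94·ey = (1.4064,2.9587)
θ=82°: B = A + 4.00·(cos82°, sin82°) = (0.5567, 3.9611)
θ=82°: |BD| = 5.2485
θ=82°: circle(B,9.00) ∩ circle(D,9.00): a=2.6242, h=8.6089
θ=82°:   candidates: C₊=(8.7756,7.6285) cross=45.184; C₋=(-4.2189,-3.6674) cross=-45.184
θ=82°:   branch - wants cross < 0 → take C=(-4.2189,-3.6674) (cross=-45.184)
θ=82°: ex = (C−B)/|BC| = (-0.5306,-0.8476); ey = (0.8476,-0.5306)
θ=82°: P = B + 1.75·ex + -1.94·ey = (-2.0163,3.5072)

θ=24°: 1.41 2.96
θ=82°: -2.02 3.51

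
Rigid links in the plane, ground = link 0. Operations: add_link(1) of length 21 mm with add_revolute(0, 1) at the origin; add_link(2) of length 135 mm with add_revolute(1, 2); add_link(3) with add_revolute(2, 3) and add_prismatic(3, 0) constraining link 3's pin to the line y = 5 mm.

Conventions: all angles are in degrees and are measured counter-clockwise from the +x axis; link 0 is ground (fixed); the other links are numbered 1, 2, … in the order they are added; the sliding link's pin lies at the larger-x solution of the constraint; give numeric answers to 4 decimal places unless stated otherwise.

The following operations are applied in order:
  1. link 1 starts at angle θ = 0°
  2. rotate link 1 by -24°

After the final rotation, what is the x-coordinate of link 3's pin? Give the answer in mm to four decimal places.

geometry: r = 21 mm, L = 135 mm, e = 5 mm; θ starts at 0°
rotate link 1 by -24°: θ ← 0° -24° = -24°
crank pin P = (r cos θ, r sin θ) = (19.184455, -8.541470)
h = r sin θ − e = -8.541470 − 5 = -13.541470
x = r cos θ + √(L² − h²) = 19.184455 + 134.319130 = 153.503584

153.5036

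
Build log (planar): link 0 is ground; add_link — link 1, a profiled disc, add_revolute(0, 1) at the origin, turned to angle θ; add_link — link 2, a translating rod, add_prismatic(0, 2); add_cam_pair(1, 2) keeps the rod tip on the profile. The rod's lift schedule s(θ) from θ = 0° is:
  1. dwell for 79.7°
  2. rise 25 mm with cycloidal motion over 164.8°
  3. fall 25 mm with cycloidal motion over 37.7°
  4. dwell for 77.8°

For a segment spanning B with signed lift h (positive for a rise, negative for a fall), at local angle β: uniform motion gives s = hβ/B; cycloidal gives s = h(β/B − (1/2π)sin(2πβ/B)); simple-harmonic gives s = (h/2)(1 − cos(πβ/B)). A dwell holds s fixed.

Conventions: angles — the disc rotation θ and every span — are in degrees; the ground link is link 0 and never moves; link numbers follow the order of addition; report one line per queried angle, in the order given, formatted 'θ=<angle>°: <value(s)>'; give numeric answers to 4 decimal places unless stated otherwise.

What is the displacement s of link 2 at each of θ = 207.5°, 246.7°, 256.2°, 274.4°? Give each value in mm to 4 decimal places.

seg 1 [0°–79.7°] dwell: s stays 0.0000
seg 2 [79.7°–244.5°] cycloidal, h=25: θ=207.5° here. β=127.8, B=164.8. 25·(0.7755 − sin(2π·0.7755)/(2π)) = 23.3151 → s = 23.3151
seg 2 [79.7°–244.5°] cycloidal, h=25: full span → s += 25 → s = 25.0000
seg 3 [244.5°–282.2°] cycloidal, h=-25: θ=246.7° here. β=2.2, B=37.7. -25·(0.0584 − sin(2π·0.0584)/(2π)) = -0.0325 → s = 24.9675
seg 3 [244.5°–282.2°] cycloidal, h=-25: θ=256.2° here. β=11.7, B=37.7. -25·(0.3103 − sin(2π·0.3103)/(2π)) = -4.0623 → s = 20.9377
seg 3 [244.5°–282.2°] cycloidal, h=-25: θ=274.4° here. β=29.9, B=37.7. -25·(0.7931 − sin(2π·0.7931)/(2π)) = -23.6614 → s = 1.3386

θ=207.5°: 23.3151
θ=246.7°: 24.9675
θ=256.2°: 20.9377
θ=274.4°: 1.3386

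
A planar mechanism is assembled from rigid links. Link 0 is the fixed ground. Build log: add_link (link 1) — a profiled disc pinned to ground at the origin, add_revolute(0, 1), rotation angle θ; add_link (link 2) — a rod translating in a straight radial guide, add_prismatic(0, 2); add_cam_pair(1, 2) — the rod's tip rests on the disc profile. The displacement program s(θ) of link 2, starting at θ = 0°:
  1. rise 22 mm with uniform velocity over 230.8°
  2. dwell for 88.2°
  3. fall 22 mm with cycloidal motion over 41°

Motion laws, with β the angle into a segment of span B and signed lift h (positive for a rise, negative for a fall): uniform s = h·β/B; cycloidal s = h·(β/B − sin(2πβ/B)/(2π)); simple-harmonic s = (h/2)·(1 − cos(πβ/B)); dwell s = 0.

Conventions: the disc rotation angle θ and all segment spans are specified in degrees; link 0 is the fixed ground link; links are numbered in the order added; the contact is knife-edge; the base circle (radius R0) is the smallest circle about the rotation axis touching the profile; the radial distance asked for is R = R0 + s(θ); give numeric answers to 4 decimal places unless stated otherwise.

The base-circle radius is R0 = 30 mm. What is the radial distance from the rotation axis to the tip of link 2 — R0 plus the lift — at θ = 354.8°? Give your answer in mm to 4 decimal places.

seg 1 [0°–230.8°] uniform, h=22: full span → s += 22 → s = 22.0000
seg 2 [230.8°–319°] dwell: s stays 22.0000
seg 3 [319°–360°] cycloidal, h=-22: θ=354.8° here. β=35.8, B=41. -22·(0.8732 − sin(2π·0.8732)/(2π)) = -21.7139 → s = 0.2861
R = R0 + s = 30 + 0.2861 = 30.2861

30.2861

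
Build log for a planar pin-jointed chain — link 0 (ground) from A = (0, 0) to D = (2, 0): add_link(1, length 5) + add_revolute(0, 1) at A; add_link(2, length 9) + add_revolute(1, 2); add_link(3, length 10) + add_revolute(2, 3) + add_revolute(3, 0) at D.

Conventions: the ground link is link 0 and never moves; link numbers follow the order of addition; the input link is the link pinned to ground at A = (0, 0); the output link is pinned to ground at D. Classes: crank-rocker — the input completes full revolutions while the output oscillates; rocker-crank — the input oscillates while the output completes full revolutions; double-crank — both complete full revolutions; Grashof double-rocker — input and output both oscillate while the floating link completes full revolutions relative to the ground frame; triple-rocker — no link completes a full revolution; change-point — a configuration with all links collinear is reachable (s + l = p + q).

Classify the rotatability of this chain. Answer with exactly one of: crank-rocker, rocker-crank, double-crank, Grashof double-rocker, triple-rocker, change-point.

lengths: ground=2, input=5, coupler=9, output=10
sorted: s=2 (shortest), l=10 (longest), p+q=14
s + l = 12 vs p + q = 14
s + l < p + q (Grashof) with shortest = ground link → double-crank

double-crank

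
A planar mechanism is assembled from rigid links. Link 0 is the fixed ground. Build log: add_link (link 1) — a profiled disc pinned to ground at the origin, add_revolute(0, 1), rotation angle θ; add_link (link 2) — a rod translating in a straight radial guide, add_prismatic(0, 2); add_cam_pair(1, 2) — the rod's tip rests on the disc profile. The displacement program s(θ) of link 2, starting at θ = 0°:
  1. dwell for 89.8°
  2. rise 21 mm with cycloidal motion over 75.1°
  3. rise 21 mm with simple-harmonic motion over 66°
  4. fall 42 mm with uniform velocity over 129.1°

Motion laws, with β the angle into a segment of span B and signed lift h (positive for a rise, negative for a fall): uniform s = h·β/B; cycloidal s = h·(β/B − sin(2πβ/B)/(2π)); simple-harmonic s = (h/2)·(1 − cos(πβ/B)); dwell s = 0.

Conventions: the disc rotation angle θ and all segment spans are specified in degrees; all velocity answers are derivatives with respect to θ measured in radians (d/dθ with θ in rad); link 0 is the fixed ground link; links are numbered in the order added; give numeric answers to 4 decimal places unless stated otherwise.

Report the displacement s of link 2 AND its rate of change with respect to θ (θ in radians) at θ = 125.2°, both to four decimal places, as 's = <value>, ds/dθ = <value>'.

seg 1 [0°–89.8°] dwell: s stays 0.0000
seg 2 [89.8°–164.9°] cycloidal, h=21: θ=125.2° here. β=35.4, B=75.1. 21·(0.4714 − sin(2π·0.4714)/(2π)) = 9.3008 → s = 9.3008
velocity in seg [89.8°–164.9°] (cycloidal), θ in radians: β = 35.4° = 0.6178 rad, B = 75.1° = 1.3107 rad; ds/dθ = (h/B)(1 − cos(2πβ/B)) = (21/1.3107)(1 − cos(2π·0.4714)) = 31.784414 mm/rad

s = 9.3008, ds/dθ = 31.7844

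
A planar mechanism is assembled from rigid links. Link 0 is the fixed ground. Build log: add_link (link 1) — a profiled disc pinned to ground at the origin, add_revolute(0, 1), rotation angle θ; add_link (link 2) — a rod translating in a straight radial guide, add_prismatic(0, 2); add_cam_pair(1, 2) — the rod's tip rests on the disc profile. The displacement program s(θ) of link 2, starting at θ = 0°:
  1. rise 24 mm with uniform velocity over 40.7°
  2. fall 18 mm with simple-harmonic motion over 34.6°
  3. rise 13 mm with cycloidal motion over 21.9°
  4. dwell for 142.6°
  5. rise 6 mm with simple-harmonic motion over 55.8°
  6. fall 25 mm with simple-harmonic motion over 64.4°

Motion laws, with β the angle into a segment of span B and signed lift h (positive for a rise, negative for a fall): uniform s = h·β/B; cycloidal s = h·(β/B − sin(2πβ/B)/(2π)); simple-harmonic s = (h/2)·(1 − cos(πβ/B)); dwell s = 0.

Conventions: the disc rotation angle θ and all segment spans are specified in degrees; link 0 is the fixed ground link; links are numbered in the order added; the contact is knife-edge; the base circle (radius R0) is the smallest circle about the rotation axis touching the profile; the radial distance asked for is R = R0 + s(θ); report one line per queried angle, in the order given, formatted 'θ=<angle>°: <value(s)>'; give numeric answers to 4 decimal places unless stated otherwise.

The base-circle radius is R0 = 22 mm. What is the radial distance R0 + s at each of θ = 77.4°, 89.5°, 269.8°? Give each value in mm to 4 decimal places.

seg 1 [0°–40.7°] uniform, h=24: full span → s += 24 → s = 24.0000
seg 2 [40.7°–75.3°] simple-harmonic, h=-18: full span → s += -18 → s = 6.0000
seg 3 [75.3°–97.2°] cycloidal, h=13: θ=77.4° here. β=2.1, B=21.9. 13·(0.0959 − sin(2π·0.0959)/(2π)) = 0.0741 → s = 6.0741
seg 3 [75.3°–97.2°] cycloidal, h=13: θ=89.5° here. β=14.2, B=21.9. 13·(0.6484 − sin(2π·0.6484)/(2π)) = 10.0908 → s = 16.0908
seg 3 [75.3°–97.2°] cycloidal, h=13: full span → s += 13 → s = 19.0000
seg 4 [97.2°–239.8°] dwell: s stays 19.0000
seg 5 [239.8°–295.6°] simple-harmonic, h=6: θ=269.8° here. β=30, B=55.8. 6/2·(1 − cos(π·0.5376)) = 3.3539 → s = 22.3539
θ=77.4°: R = R0 + s = 22 + 6.0741 = 28.0741
θ=89.5°: R = R0 + s = 22 + 16.0908 = 38.0908
θ=269.8°: R = R0 + s = 22 + 22.3539 = 44.3539

θ=77.4°: 28.0741
θ=89.5°: 38.0908
θ=269.8°: 44.3539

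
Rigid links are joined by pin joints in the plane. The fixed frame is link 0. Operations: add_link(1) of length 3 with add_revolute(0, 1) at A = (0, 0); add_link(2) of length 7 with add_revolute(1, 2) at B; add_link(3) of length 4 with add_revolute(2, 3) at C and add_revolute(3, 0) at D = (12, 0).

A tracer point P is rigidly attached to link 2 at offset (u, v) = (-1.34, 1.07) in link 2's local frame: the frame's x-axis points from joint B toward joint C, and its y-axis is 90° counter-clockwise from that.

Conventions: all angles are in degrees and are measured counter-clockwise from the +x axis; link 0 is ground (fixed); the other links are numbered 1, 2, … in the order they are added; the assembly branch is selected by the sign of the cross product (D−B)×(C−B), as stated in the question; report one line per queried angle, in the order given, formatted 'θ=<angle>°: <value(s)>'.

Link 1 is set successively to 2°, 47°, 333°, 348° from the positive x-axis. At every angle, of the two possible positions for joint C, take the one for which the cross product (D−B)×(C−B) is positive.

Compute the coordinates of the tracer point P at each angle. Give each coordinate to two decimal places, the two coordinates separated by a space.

A=(0,0), D=(12.00,0)
θ=2°: B = A + 3.00·(cos2°, sin2°) = (2.9982, 0.1047)
θ=2°: |BD| = 9.0024
θ=2°: circle(B,7.00) ∩ circle(D,4.00): a=6.3341, h=2.9799
θ=2°:   candidates: C₊=(9.3665,3.0107) cross=26.826; C₋=(9.2971,-2.9487) cross=-26.826
θ=2°:   branch + wants cross > 0 → take C=(9.3665,3.0107) (cross=26.826)
θ=2°: ex = (C−B)/|BC| = (0.9098,0.4151); ey = (-0.4151,0.9098)
θ=2°: P = B + -1.34·ex + 1.07·ey = (1.3349,0.5218)
θ=47°: B = A + 3.00·(cos47°, sin47°) = (2.0460, 2.1941)
θ=47°: |BD| = 10.1929
θ=47°: circle(B,7.00) ∩ circle(D,4.00): a=6.7152, h=1.9763
θ=47°:   candidates: C₊=(9.0292,2.6785) cross=20.144; C₋=(8.1784,-1.1813) cross=-20.144
θ=47°:   branch + wants cross > 0 → take C=(9.0292,2.6785) (cross=20.144)
θ=47°: ex = (C−B)/|BC| = (0.9976,0.0692); ey = (-0.0692,0.9976)
θ=47°: P = B + -1.34·ex + 1.07·ey = (0.6352,3.1688)
θ=333°: B = A + 3.00·(cos333°, sin333°) = (2.6730, -1.3620)
θ=333°: |BD| = 9.4259
θ=333°: circle(B,7.00) ∩ circle(D,4.00): a=6.4634, h=2.6877
θ=333°:   candidates: C₊=(8.6803,2.2315) cross=25.334; C₋=(9.4570,-3.0876) cross=-25.334
θ=333°:   branch + wants cross > 0 → take C=(8.6803,2.2315) (cross=25.334)
θ=333°: ex = (C−B)/|BC| = (0.8582,0.5133); ey = (-0.5133,0.8582)
θ=333°: P = B + -1.34·ex + 1.07·ey = (0.9738,-1.1316)
θ=348°: B = A + 3.00·(cos348°, sin348°) = (2.9344, -0.6237)
θ=348°: |BD| = 9.0870
θ=348°: circle(B,7.00) ∩ circle(D,4.00): a=6.3593, h=2.9257
θ=348°:   candidates: C₊=(9.0779,2.7315) cross=26.586; C₋=(9.4795,-3.1060) cross=-26.586
θ=348°:   branch + wants cross > 0 → take C=(9.0779,2.7315) (cross=26.586)
θ=348°: ex = (C−B)/|BC| = (0.8776,0.4793); ey = (-0.4793,0.8776)
θ=348°: P = B + -1.34·ex + 1.07·ey = (1.2455,-0.3270)

θ=2°: 1.33 0.52
θ=47°: 0.64 3.17
θ=333°: 0.97 -1.13
θ=348°: 1.25 -0.33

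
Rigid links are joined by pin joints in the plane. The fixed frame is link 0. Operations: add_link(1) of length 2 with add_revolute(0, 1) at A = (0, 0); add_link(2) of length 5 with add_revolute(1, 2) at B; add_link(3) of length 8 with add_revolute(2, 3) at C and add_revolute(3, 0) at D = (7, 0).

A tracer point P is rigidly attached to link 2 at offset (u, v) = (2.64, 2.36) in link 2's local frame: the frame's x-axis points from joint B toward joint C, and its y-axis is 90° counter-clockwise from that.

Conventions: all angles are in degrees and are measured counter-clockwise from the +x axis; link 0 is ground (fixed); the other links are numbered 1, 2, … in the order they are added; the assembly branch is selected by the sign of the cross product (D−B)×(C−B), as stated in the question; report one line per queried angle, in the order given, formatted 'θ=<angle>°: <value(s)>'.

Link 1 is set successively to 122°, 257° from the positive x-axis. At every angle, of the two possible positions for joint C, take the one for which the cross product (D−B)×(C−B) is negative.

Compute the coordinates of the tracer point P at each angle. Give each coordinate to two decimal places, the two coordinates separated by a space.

A=(0,0), D=(7.00,0)
θ=122°: B = A + 2.00·(cos122°, sin122°) = (-1.0598, 1.6961)
θ=122°: |BD| = 8.2364
θ=122°: circle(B,5.00) ∩ circle(D,8.00): a=1.7506, h=4.6835
θ=122°:   candidates: C₊=(1.6177,5.9187) cross=38.575; C₋=(-0.3112,-3.2475) cross=-38.575
θ=122°:   branch - wants cross < 0 → take C=(-0.3112,-3.2475) (cross=-38.575)
θ=122°: ex = (C−B)/|BC| = (0.1497,-0.9887); ey = (0.9887,0.1497)
θ=122°: P = B + 2.64·ex + 2.36·ey = (1.6688,-0.5608)
θ=257°: B = A + 2.00·(cos257°, sin257°) = (-0.4499, -1.9487)
θ=257°: |BD| = 7.7006
θ=257°: circle(B,5.00) ∩ circle(D,8.00): a=1.3180, h=4.8232
θ=257°:   candidates: C₊=(-0.3954,3.0510) cross=37.141; C₋=(2.0458,-6.2814) cross=-37.141
θ=257°:   branch - wants cross < 0 → take C=(2.0458,-6.2814) (cross=-37.141)
θ=257°: ex = (C−B)/|BC| = (0.4991,-0.8665); ey = (0.8665,0.4991)
θ=257°: P = B + 2.64·ex + 2.36·ey = (2.9128,-3.0584)

θ=122°: 1.67 -0.56
θ=257°: 2.91 -3.06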